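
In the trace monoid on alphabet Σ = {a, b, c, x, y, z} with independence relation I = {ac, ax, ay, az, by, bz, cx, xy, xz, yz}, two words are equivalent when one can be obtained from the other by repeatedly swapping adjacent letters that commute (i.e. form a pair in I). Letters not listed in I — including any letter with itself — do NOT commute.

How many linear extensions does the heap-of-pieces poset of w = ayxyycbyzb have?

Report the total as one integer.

#0=a has no predecessor
#1=y has no predecessor
#2=x has no predecessor
#3=y depends on [1:y]
#4=y depends on [3:y]
#5=c depends on [4:y]
#6=b depends on [0:a, 2:x, 5:c]
#7=y depends on [5:c]
#8=z depends on [5:c]
#9=b depends on [6:b]
sources: [0:a, 1:y, 2:x]
N(rest) = Σ N(rest − s) over sources s of rest; N(one piece) = 1:
  size 1 → [7]=1  [8]=1  [9]=1
  size 2 → [6,9]=1  [7,8]=2  [7,9]=2  [8,9]=2
  size 3 → [0,6,9]=1  [2,6,9]=1  [6,7,9]=3  [6,8,9]=3  [7,8,9]=6
  size 4 → [0,2,6,9]=2  [0,6,7,9]=4  [0,6,8,9]=4  [2,6,7,9]=4  [2,6,8,9]=4  [6,7,8,9]=12
  size 5 → [0,2,6,7,9]=10  [0,2,6,8,9]=10  [0,6,7,8,9]=20  [2,6,7,8,9]=20  [5,6,7,8,9]=12
  size 6 → [0,2,6,7,8,9]=60  [0,5,6,7,8,9]=32  [2,5,6,7,8,9]=32  [4,5,6,7,8,9]=12
  size 7 → [0,2,5,6,7,8,9]=124  [0,4,5,6,7,8,9]=44  [2,4,5,6,7,8,9]=44  [3,4,5,6,7,8,9]=12
  size 8 → [0,2,4,5,6,7,8,9]=212  [0,3,4,5,6,7,8,9]=56  [1,3,4,5,6,7,8,9]=12  [2,3,4,5,6,7,8,9]=56
  first=0(a) contributes 68
  first=1(y) contributes 324
  first=2(x) contributes 68
|[w]| = 460

460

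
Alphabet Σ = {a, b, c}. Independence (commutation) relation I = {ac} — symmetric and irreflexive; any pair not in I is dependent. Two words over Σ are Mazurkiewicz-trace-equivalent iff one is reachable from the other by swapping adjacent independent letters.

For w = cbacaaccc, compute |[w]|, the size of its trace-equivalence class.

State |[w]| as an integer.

35

0(c) covers ∅
1(b) covers 0:c
2(a) covers 1:b
3(c) covers 1:b
4(a) covers 2:a
5(a) covers 4:a
6(c) covers 3:c
7(c) covers 6:c
8(c) covers 7:c
floor of heap: 0:c
completions by unplaced set U, small U first (add the entries for U minus each lowest piece of U):
  |U|=1: {5}:1  {8}:1
  |U|=2: {4,5}:1  {5,8}:2  {7,8}:1
  |U|=3: {2,4,5}:1  {4,5,8}:3  {5,7,8}:3  {6,7,8}:1
  |U|=4: {2,4,5,8}:4  {3,6,7,8}:1  {4,5,7,8}:6  {5,6,7,8}:4
  |U|=5: {2,4,5,7,8}:10  {3,5,6,7,8}:5  {4,5,6,7,8}:10
  |U|=6: {2,4,5,6,7,8}:20  {3,4,5,6,7,8}:15
  |U|=7: {2,3,4,5,6,7,8}:35
  start at 0(c): 35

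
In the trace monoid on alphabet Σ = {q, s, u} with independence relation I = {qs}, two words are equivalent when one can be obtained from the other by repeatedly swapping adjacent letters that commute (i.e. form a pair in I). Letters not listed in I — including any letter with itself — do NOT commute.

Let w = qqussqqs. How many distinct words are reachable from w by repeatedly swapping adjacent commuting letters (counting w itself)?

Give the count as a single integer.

piece 0:q — minimal
piece 1:q rests on {0:q}
piece 2:u rests on {1:q}
piece 3:s rests on {2:u}
piece 4:s rests on {3:s}
piece 5:q rests on {2:u}
piece 6:q rests on {5:q}
piece 7:s rests on {4:s}
minimal pieces: {0:q}
ways to finish when only these pieces remain (= sum over removing one remaining piece with nothing left below it):
  1 left: {6}→1  {7}→1
  2 left: {4,7}→1  {5,6}→1  {6,7}→2
  3 left: {3,4,7}→1  {4,6,7}→3  {5,6,7}→3
  4 left: {3,4,6,7}→4  {4,5,6,7}→6
  5 left: {3,4,5,6,7}→10
  6 left: {2,3,4,5,6,7}→10
  placing 0:q first → 10 extensions

10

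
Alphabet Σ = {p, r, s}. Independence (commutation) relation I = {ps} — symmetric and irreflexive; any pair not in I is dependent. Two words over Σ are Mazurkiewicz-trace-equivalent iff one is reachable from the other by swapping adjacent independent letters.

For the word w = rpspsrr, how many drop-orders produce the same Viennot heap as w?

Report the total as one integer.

piece 0:r — minimal
piece 1:p rests on {0:r}
piece 2:s rests on {0:r}
piece 3:p rests on {1:p}
piece 4:s rests on {2:s}
piece 5:r rests on {3:p, 4:s}
piece 6:r rests on {5:r}
minimal pieces: {0:r}
ways to finish when only these pieces remain (= sum over removing one remaining piece with nothing left below it):
  1 left: {6}→1
  2 left: {5,6}→1
  3 left: {3,5,6}→1  {4,5,6}→1
  4 left: {1,3,5,6}→1  {2,4,5,6}→1  {3,4,5,6}→2
  5 left: {1,3,4,5,6}→3  {2,3,4,5,6}→3
  placing 0:r first → 6 extensions

6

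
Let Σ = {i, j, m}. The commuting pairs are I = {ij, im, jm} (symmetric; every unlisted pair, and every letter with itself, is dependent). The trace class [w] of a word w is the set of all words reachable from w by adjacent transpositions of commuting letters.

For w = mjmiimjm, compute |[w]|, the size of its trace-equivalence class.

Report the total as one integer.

420

0(m) covers ∅
1(j) covers ∅
2(m) covers 0:m
3(i) covers ∅
4(i) covers 3:i
5(m) covers 2:m
6(j) covers 1:j
7(m) covers 5:m
floor of heap: 0:m, 1:j, 3:i
completions by unplaced set U, small U first (add the entries for U minus each lowest piece of U):
  |U|=1: {4}:1  {6}:1  {7}:1
  |U|=2: {1,6}:1  {3,4}:1  {4,6}:2  {4,7}:2  {5,7}:1  {6,7}:2
  |U|=3: {1,4,6}:3  {1,6,7}:3  {2,5,7}:1  {3,4,6}:3  {3,4,7}:3  {4,5,7}:3  {4,6,7}:6  {5,6,7}:3
  |U|=4: {0,2,5,7}:1  {1,3,4,6}:6  {1,4,6,7}:12  {1,5,6,7}:6  {2,4,5,7}:4  {2,5,6,7}:4  {3,4,5,7}:6  {3,4,6,7}:12  {4,5,6,7}:12
  |U|=5: {0,2,4,5,7}:5  {0,2,5,6,7}:5  {1,2,5,6,7}:10  {1,3,4,6,7}:30  {1,4,5,6,7}:30  {2,3,4,5,7}:10  {2,4,5,6,7}:20  {3,4,5,6,7}:30
  |U|=6: {0,1,2,5,6,7}:15  {0,2,3,4,5,7}:15  {0,2,4,5,6,7}:30  {1,2,4,5,6,7}:60  {1,3,4,5,6,7}:90  {2,3,4,5,6,7}:60
  start at 0(m): 210
  start at 1(j): 105
  start at 3(i): 105
sum over floor = 420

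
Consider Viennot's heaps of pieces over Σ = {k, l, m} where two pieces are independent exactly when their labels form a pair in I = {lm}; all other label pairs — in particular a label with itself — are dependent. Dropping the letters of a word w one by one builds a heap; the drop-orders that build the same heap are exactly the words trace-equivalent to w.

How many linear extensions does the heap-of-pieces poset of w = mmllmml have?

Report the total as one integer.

35

0(m) covers ∅
1(m) covers 0:m
2(l) covers ∅
3(l) covers 2:l
4(m) covers 1:m
5(m) covers 4:m
6(l) covers 3:l
floor of heap: 0:m, 2:l
completions by unplaced set U, small U first (add the entries for U minus each lowest piece of U):
  |U|=1: {5}:1  {6}:1
  |U|=2: {3,6}:1  {4,5}:1  {5,6}:2
  |U|=3: {1,4,5}:1  {2,3,6}:1  {3,5,6}:3  {4,5,6}:3
  |U|=4: {0,1,4,5}:1  {1,4,5,6}:4  {2,3,5,6}:4  {3,4,5,6}:6
  |U|=5: {0,1,4,5,6}:5  {1,3,4,5,6}:10  {2,3,4,5,6}:10
  start at 0(m): 20
  start at 2(l): 15
sum over floor = 35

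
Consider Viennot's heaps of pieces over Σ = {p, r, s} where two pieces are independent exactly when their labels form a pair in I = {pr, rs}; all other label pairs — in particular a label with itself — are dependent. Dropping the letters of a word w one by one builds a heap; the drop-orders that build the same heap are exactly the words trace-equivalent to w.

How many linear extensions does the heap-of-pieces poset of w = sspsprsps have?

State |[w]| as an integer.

drop 0:s onto floor
drop 1:s onto {0:s}
drop 2:p onto {1:s}
drop 3:s onto {2:p}
drop 4:p onto {3:s}
drop 5:r onto floor
drop 6:s onto {4:p}
drop 7:p onto {6:s}
drop 8:s onto {7:p}
ground layer = {0:s, 5:r}
drop-orders for the pieces not yet dropped (sum over which currently-grounded one goes next):
  1 to go: {5} 1  {8} 1
  2 to go: {5,8} 2  {7,8} 1
  3 to go: {5,7,8} 3  {6,7,8} 1
  4 to go: {4,6,7,8} 1  {5,6,7,8} 4
  5 to go: {3,4,6,7,8} 1  {4,5,6,7,8} 5
  6 to go: {2,3,4,6,7,8} 1  {3,4,5,6,7,8} 6
  7 to go: {1,2,3,4,6,7,8} 1  {2,3,4,5,6,7,8} 7
  if 0:s drops first: 8 orders
  if 5:r drops first: 1 orders
heap linearizations: 9

9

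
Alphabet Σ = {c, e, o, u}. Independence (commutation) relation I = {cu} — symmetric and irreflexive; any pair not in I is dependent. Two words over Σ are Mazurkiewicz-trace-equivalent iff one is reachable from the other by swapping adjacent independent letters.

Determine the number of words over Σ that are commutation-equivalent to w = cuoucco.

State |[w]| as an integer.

drop 0:c onto floor
drop 1:u onto floor
drop 2:o onto {0:c, 1:u}
drop 3:u onto {2:o}
drop 4:c onto {2:o}
drop 5:c onto {4:c}
drop 6:o onto {3:u, 5:c}
ground layer = {0:c, 1:u}
drop-orders for the pieces not yet dropped (sum over which currently-grounded one goes next):
  1 to go: {6} 1
  2 to go: {3,6} 1  {5,6} 1
  3 to go: {3,5,6} 2  {4,5,6} 1
  4 to go: {3,4,5,6} 3
  5 to go: {2,3,4,5,6} 3
  if 0:c drops first: 3 orders
  if 1:u drops first: 3 orders
heap linearizations: 6

6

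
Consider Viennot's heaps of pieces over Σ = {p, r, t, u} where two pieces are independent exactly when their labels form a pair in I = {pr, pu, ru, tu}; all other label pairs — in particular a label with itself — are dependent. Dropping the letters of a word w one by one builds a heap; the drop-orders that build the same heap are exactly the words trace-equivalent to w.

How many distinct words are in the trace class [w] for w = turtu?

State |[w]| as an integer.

0(t) covers ∅
1(u) covers ∅
2(r) covers 0:t
3(t) covers 2:r
4(u) covers 1:u
floor of heap: 0:t, 1:u
completions by unplaced set U, small U first (add the entries for U minus each lowest piece of U):
  |U|=1: {3}:1  {4}:1
  |U|=2: {1,4}:1  {2,3}:1  {3,4}:2
  |U|=3: {0,2,3}:1  {1,3,4}:3  {2,3,4}:3
  start at 0(t): 6
  start at 1(u): 4
sum over floor = 10

10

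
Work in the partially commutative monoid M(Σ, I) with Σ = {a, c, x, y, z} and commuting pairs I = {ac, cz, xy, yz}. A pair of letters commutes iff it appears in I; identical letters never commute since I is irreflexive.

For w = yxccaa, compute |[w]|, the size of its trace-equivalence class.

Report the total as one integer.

12

0(y) covers ∅
1(x) covers ∅
2(c) covers 0:y, 1:x
3(c) covers 2:c
4(a) covers 0:y, 1:x
5(a) covers 4:a
floor of heap: 0:y, 1:x
completions by unplaced set U, small U first (add the entries for U minus each lowest piece of U):
  |U|=1: {3}:1  {5}:1
  |U|=2: {2,3}:1  {3,5}:2  {4,5}:1
  |U|=3: {2,3,5}:3  {3,4,5}:3
  |U|=4: {2,3,4,5}:6
  start at 0(y): 6
  start at 1(x): 6
sum over floor = 12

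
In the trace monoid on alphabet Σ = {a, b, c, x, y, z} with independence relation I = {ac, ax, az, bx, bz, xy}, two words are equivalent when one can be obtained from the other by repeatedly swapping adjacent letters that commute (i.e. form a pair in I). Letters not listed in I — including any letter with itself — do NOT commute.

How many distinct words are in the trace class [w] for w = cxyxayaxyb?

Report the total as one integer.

piece 0:c — minimal
piece 1:x rests on {0:c}
piece 2:y rests on {0:c}
piece 3:x rests on {1:x}
piece 4:a rests on {2:y}
piece 5:y rests on {4:a}
piece 6:a rests on {5:y}
piece 7:x rests on {3:x}
piece 8:y rests on {6:a}
piece 9:b rests on {8:y}
minimal pieces: {0:c}
ways to finish when only these pieces remain (= sum over removing one remaining piece with nothing left below it):
  1 left: {7}→1  {9}→1
  2 left: {3,7}→1  {7,9}→2  {8,9}→1
  3 left: {1,3,7}→1  {3,7,9}→3  {6,8,9}→1  {7,8,9}→3
  4 left: {1,3,7,9}→4  {3,7,8,9}→6  {5,6,8,9}→1  {6,7,8,9}→4
  5 left: {1,3,7,8,9}→10  {3,6,7,8,9}→10  {4,5,6,8,9}→1  {5,6,7,8,9}→5
  6 left: {1,3,6,7,8,9}→20  {2,4,5,6,8,9}→1  {3,5,6,7,8,9}→15  {4,5,6,7,8,9}→6
  7 left: {1,3,5,6,7,8,9}→35  {2,4,5,6,7,8,9}→7  {3,4,5,6,7,8,9}→21
  8 left: {1,3,4,5,6,7,8,9}→56  {2,3,4,5,6,7,8,9}→28
  placing 0:c first → 84 extensions

84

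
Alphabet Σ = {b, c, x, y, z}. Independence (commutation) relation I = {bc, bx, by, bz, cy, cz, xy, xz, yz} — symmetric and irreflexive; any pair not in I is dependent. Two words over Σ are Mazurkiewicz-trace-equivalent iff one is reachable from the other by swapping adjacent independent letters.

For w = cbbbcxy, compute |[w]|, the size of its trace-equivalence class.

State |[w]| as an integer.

140

0(c) covers ∅
1(b) covers ∅
2(b) covers 1:b
3(b) covers 2:b
4(c) covers 0:c
5(x) covers 4:c
6(y) covers ∅
floor of heap: 0:c, 1:b, 6:y
completions by unplaced set U, small U first (add the entries for U minus each lowest piece of U):
  |U|=1: {3}:1  {5}:1  {6}:1
  |U|=2: {2,3}:1  {3,5}:2  {3,6}:2  {4,5}:1  {5,6}:2
  |U|=3: {0,4,5}:1  {1,2,3}:1  {2,3,5}:3  {2,3,6}:3  {3,4,5}:3  {3,5,6}:6  {4,5,6}:3
  |U|=4: {0,3,4,5}:4  {0,4,5,6}:4  {1,2,3,5}:4  {1,2,3,6}:4  {2,3,4,5}:6  {2,3,5,6}:12  {3,4,5,6}:12
  |U|=5: {0,2,3,4,5}:10  {0,3,4,5,6}:20  {1,2,3,4,5}:10  {1,2,3,5,6}:20  {2,3,4,5,6}:30
  start at 0(c): 60
  start at 1(b): 60
  start at 6(y): 20
sum over floor = 140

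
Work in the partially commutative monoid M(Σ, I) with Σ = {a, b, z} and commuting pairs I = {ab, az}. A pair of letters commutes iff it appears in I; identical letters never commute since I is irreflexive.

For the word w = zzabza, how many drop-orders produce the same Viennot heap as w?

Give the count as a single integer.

drop 0:z onto floor
drop 1:z onto {0:z}
drop 2:a onto floor
drop 3:b onto {1:z}
drop 4:z onto {3:b}
drop 5:a onto {2:a}
ground layer = {0:z, 2:a}
drop-orders for the pieces not yet dropped (sum over which currently-grounded one goes next):
  1 to go: {4} 1  {5} 1
  2 to go: {2,5} 1  {3,4} 1  {4,5} 2
  3 to go: {1,3,4} 1  {2,4,5} 3  {3,4,5} 3
  4 to go: {0,1,3,4} 1  {1,3,4,5} 4  {2,3,4,5} 6
  if 0:z drops first: 10 orders
  if 2:a drops first: 5 orders
heap linearizations: 15

15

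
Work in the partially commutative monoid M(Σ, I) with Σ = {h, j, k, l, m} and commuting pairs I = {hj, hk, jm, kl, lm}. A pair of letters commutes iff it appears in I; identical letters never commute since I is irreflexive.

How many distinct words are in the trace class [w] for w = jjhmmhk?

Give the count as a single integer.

25

#0=j has no predecessor
#1=j depends on [0:j]
#2=h has no predecessor
#3=m depends on [2:h]
#4=m depends on [3:m]
#5=h depends on [4:m]
#6=k depends on [1:j, 4:m]
sources: [0:j, 2:h]
N(rest) = Σ N(rest − s) over sources s of rest; N(one piece) = 1:
  size 1 → [5]=1  [6]=1
  size 2 → [1,6]=1  [5,6]=2
  size 3 → [0,1,6]=1  [1,5,6]=3  [4,5,6]=2
  size 4 → [0,1,5,6]=4  [1,4,5,6]=5  [3,4,5,6]=2
  size 5 → [0,1,4,5,6]=9  [1,3,4,5,6]=7  [2,3,4,5,6]=2
  first=0(j) contributes 9
  first=2(h) contributes 16
|[w]| = 25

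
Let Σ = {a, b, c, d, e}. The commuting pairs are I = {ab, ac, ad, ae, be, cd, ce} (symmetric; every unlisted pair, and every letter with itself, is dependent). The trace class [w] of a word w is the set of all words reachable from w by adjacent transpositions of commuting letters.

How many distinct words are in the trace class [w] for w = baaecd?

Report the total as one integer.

75

piece 0:b — minimal
piece 1:a — minimal
piece 2:a rests on {1:a}
piece 3:e — minimal
piece 4:c rests on {0:b}
piece 5:d rests on {0:b, 3:e}
minimal pieces: {0:b, 1:a, 3:e}
ways to finish when only these pieces remain (= sum over removing one remaining piece with nothing left below it):
  1 left: {2}→1  {4}→1  {5}→1
  2 left: {1,2}→1  {2,4}→2  {2,5}→2  {3,5}→1  {4,5}→2
  3 left: {0,4,5}→2  {1,2,4}→3  {1,2,5}→3  {2,3,5}→3  {2,4,5}→6  {3,4,5}→3
  4 left: {0,2,4,5}→8  {0,3,4,5}→5  {1,2,3,5}→6  {1,2,4,5}→12  {2,3,4,5}→12
  placing 0:b first → 30 extensions
  placing 1:a first → 25 extensions
  placing 3:e first → 20 extensions
total linear extensions = 75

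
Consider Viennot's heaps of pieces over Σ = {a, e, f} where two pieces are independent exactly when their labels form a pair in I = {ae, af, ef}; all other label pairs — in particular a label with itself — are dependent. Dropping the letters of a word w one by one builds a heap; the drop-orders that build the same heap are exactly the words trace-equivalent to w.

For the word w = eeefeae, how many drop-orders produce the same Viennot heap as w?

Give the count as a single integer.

0(e) covers ∅
1(e) covers 0:e
2(e) covers 1:e
3(f) covers ∅
4(e) covers 2:e
5(a) covers ∅
6(e) covers 4:e
floor of heap: 0:e, 3:f, 5:a
completions by unplaced set U, small U first (add the entries for U minus each lowest piece of U):
  |U|=1: {3}:1  {5}:1  {6}:1
  |U|=2: {3,5}:2  {3,6}:2  {4,6}:1  {5,6}:2
  |U|=3: {2,4,6}:1  {3,4,6}:3  {3,5,6}:6  {4,5,6}:3
  |U|=4: {1,2,4,6}:1  {2,3,4,6}:4  {2,4,5,6}:4  {3,4,5,6}:12
  |U|=5: {0,1,2,4,6}:1  {1,2,3,4,6}:5  {1,2,4,5,6}:5  {2,3,4,5,6}:20
  start at 0(e): 30
  start at 3(f): 6
  start at 5(a): 6
sum over floor = 42

42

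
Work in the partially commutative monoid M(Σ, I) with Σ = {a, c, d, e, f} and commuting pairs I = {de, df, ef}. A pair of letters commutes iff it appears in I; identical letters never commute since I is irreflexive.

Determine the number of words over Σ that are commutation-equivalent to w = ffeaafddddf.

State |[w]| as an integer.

45

drop 0:f onto floor
drop 1:f onto {0:f}
drop 2:e onto floor
drop 3:a onto {1:f, 2:e}
drop 4:a onto {3:a}
drop 5:f onto {4:a}
drop 6:d onto {4:a}
drop 7:d onto {6:d}
drop 8:d onto {7:d}
drop 9:d onto {8:d}
drop 10:f onto {5:f}
ground layer = {0:f, 2:e}
drop-orders for the pieces not yet dropped (sum over which currently-grounded one goes next):
  1 to go: {9} 1  {10} 1
  2 to go: {5,10} 1  {8,9} 1  {9,10} 2
  3 to go: {5,9,10} 3  {7,8,9} 1  {8,9,10} 3
  4 to go: {5,8,9,10} 6  {6,7,8,9} 1  {7,8,9,10} 4
  5 to go: {5,7,8,9,10} 10  {6,7,8,9,10} 5
  6 to go: {5,6,7,8,9,10} 15
  7 to go: {4,5,6,7,8,9,10} 15
  8 to go: {3,4,5,6,7,8,9,10} 15
  9 to go: {1,3,4,5,6,7,8,9,10} 15  {2,3,4,5,6,7,8,9,10} 15
  if 0:f drops first: 30 orders
  if 2:e drops first: 15 orders
heap linearizations: 45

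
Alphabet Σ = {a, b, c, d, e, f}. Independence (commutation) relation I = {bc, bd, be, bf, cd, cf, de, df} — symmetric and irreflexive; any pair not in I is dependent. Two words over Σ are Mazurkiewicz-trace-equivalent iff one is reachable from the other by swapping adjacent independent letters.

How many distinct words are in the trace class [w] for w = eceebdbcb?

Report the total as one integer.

504

0(e) covers ∅
1(c) covers 0:e
2(e) covers 1:c
3(e) covers 2:e
4(b) covers ∅
5(d) covers ∅
6(b) covers 4:b
7(c) covers 3:e
8(b) covers 6:b
floor of heap: 0:e, 4:b, 5:d
completions by unplaced set U, small U first (add the entries for U minus each lowest piece of U):
  |U|=1: {5}:1  {7}:1  {8}:1
  |U|=2: {3,7}:1  {5,7}:2  {5,8}:2  {6,8}:1  {7,8}:2
  |U|=3: {2,3,7}:1  {3,5,7}:3  {3,7,8}:3  {4,6,8}:1  {5,6,8}:3  {5,7,8}:6  {6,7,8}:3
  |U|=4: {1,2,3,7}:1  {2,3,5,7}:4  {2,3,7,8}:4  {3,5,7,8}:12  {3,6,7,8}:6  {4,5,6,8}:4  {4,6,7,8}:4  {5,6,7,8}:12
  |U|=5: {0,1,2,3,7}:1  {1,2,3,5,7}:5  {1,2,3,7,8}:5  {2,3,5,7,8}:20  {2,3,6,7,8}:10  {3,4,6,7,8}:10  {3,5,6,7,8}:30  {4,5,6,7,8}:20
  |U|=6: {0,1,2,3,5,7}:6  {0,1,2,3,7,8}:6  {1,2,3,5,7,8}:30  {1,2,3,6,7,8}:15  {2,3,4,6,7,8}:20  {2,3,5,6,7,8}:60  {3,4,5,6,7,8}:60
  |U|=7: {0,1,2,3,5,7,8}:42  {0,1,2,3,6,7,8}:21  {1,2,3,4,6,7,8}:35  {1,2,3,5,6,7,8}:105  {2,3,4,5,6,7,8}:140
  start at 0(e): 280
  start at 4(b): 168
  start at 5(d): 56
sum over floor = 504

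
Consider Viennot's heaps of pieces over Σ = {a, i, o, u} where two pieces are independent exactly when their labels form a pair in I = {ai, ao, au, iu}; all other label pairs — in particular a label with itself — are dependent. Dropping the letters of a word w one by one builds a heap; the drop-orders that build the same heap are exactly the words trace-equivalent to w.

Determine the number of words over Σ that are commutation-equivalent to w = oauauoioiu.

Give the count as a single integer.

90

drop 0:o onto floor
drop 1:a onto floor
drop 2:u onto {0:o}
drop 3:a onto {1:a}
drop 4:u onto {2:u}
drop 5:o onto {4:u}
drop 6:i onto {5:o}
drop 7:o onto {6:i}
drop 8:i onto {7:o}
drop 9:u onto {7:o}
ground layer = {0:o, 1:a}
drop-orders for the pieces not yet dropped (sum over which currently-grounded one goes next):
  1 to go: {3} 1  {8} 1  {9} 1
  2 to go: {1,3} 1  {3,8} 2  {3,9} 2  {8,9} 2
  3 to go: {1,3,8} 3  {1,3,9} 3  {3,8,9} 6  {7,8,9} 2
  4 to go: {1,3,8,9} 12  {3,7,8,9} 8  {6,7,8,9} 2
  5 to go: {1,3,7,8,9} 20  {3,6,7,8,9} 10  {5,6,7,8,9} 2
  6 to go: {1,3,6,7,8,9} 30  {3,5,6,7,8,9} 12  {4,5,6,7,8,9} 2
  7 to go: {1,3,5,6,7,8,9} 42  {2,4,5,6,7,8,9} 2  {3,4,5,6,7,8,9} 14
  8 to go: {0,2,4,5,6,7,8,9} 2  {1,3,4,5,6,7,8,9} 56  {2,3,4,5,6,7,8,9} 16
  if 0:o drops first: 72 orders
  if 1:a drops first: 18 orders
heap linearizations: 90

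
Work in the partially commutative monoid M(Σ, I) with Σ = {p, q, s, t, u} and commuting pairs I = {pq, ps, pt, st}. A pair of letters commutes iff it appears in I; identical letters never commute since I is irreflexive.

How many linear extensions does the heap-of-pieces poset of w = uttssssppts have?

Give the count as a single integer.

0(u) covers ∅
1(t) covers 0:u
2(t) covers 1:t
3(s) covers 0:u
4(s) covers 3:s
5(s) covers 4:s
6(s) covers 5:s
7(p) covers 0:u
8(p) covers 7:p
9(t) covers 2:t
10(s) covers 6:s
floor of heap: 0:u
completions by unplaced set U, small U first (add the entries for U minus each lowest piece of U):
  |U|=1: {8}:1  {9}:1  {10}:1
  |U|=2: {2,9}:1  {6,10}:1  {7,8}:1  {8,9}:2  {8,10}:2  {9,10}:2
  |U|=3: {1,2,9}:1  {2,8,9}:3  {2,9,10}:3  {5,6,10}:1  {6,8,10}:3  {6,9,10}:3  {7,8,9}:3  {7,8,10}:3  {8,9,10}:6
  |U|=4: {1,2,8,9}:4  {1,2,9,10}:4  {2,6,9,10}:6  {2,7,8,9}:6  {2,8,9,10}:12  {4,5,6,10}:1  {5,6,8,10}:4  {5,6,9,10}:4  {6,7,8,10}:6  {6,8,9,10}:12  {7,8,9,10}:12
  |U|=5: {1,2,6,9,10}:10  {1,2,7,8,9}:10  {1,2,8,9,10}:20  {2,5,6,9,10}:10  {2,6,8,9,10}:30  {2,7,8,9,10}:30  {3,4,5,6,10}:1  {4,5,6,8,10}:5  {4,5,6,9,10}:5  {5,6,7,8,10}:10  {5,6,8,9,10}:20  {6,7,8,9,10}:30
  |U|=6: {1,2,5,6,9,10}:20  {1,2,6,8,9,10}:60  {1,2,7,8,9,10}:60  {2,4,5,6,9,10}:15  {2,5,6,8,9,10}:60  {2,6,7,8,9,10}:90  {3,4,5,6,8,10}:6  {3,4,5,6,9,10}:6  {4,5,6,7,8,10}:15  {4,5,6,8,9,10}:30  {5,6,7,8,9,10}:60
  |U|=7: {1,2,4,5,6,9,10}:35  {1,2,5,6,8,9,10}:140  {1,2,6,7,8,9,10}:210  {2,3,4,5,6,9,10}:21  {2,4,5,6,8,9,10}:105  {2,5,6,7,8,9,10}:210  {3,4,5,6,7,8,10}:21  {3,4,5,6,8,9,10}:42  {4,5,6,7,8,9,10}:105
  |U|=8: {1,2,3,4,5,6,9,10}:56  {1,2,4,5,6,8,9,10}:280  {1,2,5,6,7,8,9,10}:560  {2,3,4,5,6,8,9,10}:168  {2,4,5,6,7,8,9,10}:420  {3,4,5,6,7,8,9,10}:168
  |U|=9: {1,2,3,4,5,6,8,9,10}:504  {1,2,4,5,6,7,8,9,10}:1260  {2,3,4,5,6,7,8,9,10}:756
  start at 0(u): 2520

2520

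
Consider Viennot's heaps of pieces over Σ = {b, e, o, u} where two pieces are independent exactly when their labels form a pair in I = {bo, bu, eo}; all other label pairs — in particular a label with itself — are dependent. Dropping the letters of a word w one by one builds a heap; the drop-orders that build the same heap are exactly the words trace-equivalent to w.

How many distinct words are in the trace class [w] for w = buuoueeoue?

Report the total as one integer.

16

piece 0:b — minimal
piece 1:u — minimal
piece 2:u rests on {1:u}
piece 3:o rests on {2:u}
piece 4:u rests on {3:o}
piece 5:e rests on {0:b, 4:u}
piece 6:e rests on {5:e}
piece 7:o rests on {4:u}
piece 8:u rests on {6:e, 7:o}
piece 9:e rests on {8:u}
minimal pieces: {0:b, 1:u}
ways to finish when only these pieces remain (= sum over removing one remaining piece with nothing left below it):
  1 left: {9}→1
  2 left: {8,9}→1
  3 left: {6,8,9}→1  {7,8,9}→1
  4 left: {5,6,8,9}→1  {6,7,8,9}→2
  5 left: {0,5,6,8,9}→1  {5,6,7,8,9}→3
  6 left: {0,5,6,7,8,9}→4  {4,5,6,7,8,9}→3
  7 left: {0,4,5,6,7,8,9}→7  {3,4,5,6,7,8,9}→3
  8 left: {0,3,4,5,6,7,8,9}→10  {2,3,4,5,6,7,8,9}→3
  placing 0:b first → 3 extensions
  placing 1:u first → 13 extensions
total linear extensions = 16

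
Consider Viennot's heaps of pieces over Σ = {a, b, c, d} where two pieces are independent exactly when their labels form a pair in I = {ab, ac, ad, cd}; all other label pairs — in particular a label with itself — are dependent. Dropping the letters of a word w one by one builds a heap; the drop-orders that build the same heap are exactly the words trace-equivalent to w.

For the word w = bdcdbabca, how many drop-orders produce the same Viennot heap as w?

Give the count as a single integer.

#0=b has no predecessor
#1=d depends on [0:b]
#2=c depends on [0:b]
#3=d depends on [1:d]
#4=b depends on [2:c, 3:d]
#5=a has no predecessor
#6=b depends on [4:b]
#7=c depends on [6:b]
#8=a depends on [5:a]
sources: [0:b, 5:a]
N(rest) = Σ N(rest − s) over sources s of rest; N(one piece) = 1:
  size 1 → [7]=1  [8]=1
  size 2 → [5,8]=1  [6,7]=1  [7,8]=2
  size 3 → [4,6,7]=1  [5,7,8]=3  [6,7,8]=3
  size 4 → [2,4,6,7]=1  [3,4,6,7]=1  [4,6,7,8]=4  [5,6,7,8]=6
  size 5 → [1,3,4,6,7]=1  [2,3,4,6,7]=2  [2,4,6,7,8]=5  [3,4,6,7,8]=5  [4,5,6,7,8]=10
  size 6 → [1,2,3,4,6,7]=3  [1,3,4,6,7,8]=6  [2,3,4,6,7,8]=12  [2,4,5,6,7,8]=15  [3,4,5,6,7,8]=15
  size 7 → [0,1,2,3,4,6,7]=3  [1,2,3,4,6,7,8]=21  [1,3,4,5,6,7,8]=21  [2,3,4,5,6,7,8]=42
  first=0(b) contributes 84
  first=5(a) contributes 24
|[w]| = 108

108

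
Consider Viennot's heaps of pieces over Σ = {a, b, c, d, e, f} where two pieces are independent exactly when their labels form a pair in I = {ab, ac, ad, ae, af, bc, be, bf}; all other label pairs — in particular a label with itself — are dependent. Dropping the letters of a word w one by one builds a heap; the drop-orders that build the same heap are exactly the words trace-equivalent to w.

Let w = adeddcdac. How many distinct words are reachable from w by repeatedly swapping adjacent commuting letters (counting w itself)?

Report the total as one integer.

0(a) covers ∅
1(d) covers ∅
2(e) covers 1:d
3(d) covers 2:e
4(d) covers 3:d
5(c) covers 4:d
6(d) covers 5:c
7(a) covers 0:a
8(c) covers 6:d
floor of heap: 0:a, 1:d
completions by unplaced set U, small U first (add the entries for U minus each lowest piece of U):
  |U|=1: {7}:1  {8}:1
  |U|=2: {0,7}:1  {6,8}:1  {7,8}:2
  |U|=3: {0,7,8}:3  {5,6,8}:1  {6,7,8}:3
  |U|=4: {0,6,7,8}:6  {4,5,6,8}:1  {5,6,7,8}:4
  |U|=5: {0,5,6,7,8}:10  {3,4,5,6,8}:1  {4,5,6,7,8}:5
  |U|=6: {0,4,5,6,7,8}:15  {2,3,4,5,6,8}:1  {3,4,5,6,7,8}:6
  |U|=7: {0,3,4,5,6,7,8}:21  {1,2,3,4,5,6,8}:1  {2,3,4,5,6,7,8}:7
  start at 0(a): 8
  start at 1(d): 28
sum over floor = 36

36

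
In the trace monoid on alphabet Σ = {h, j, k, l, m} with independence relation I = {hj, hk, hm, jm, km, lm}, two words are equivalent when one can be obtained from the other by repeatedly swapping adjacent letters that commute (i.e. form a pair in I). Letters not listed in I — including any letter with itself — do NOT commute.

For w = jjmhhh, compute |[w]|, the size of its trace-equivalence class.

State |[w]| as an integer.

60

piece 0:j — minimal
piece 1:j rests on {0:j}
piece 2:m — minimal
piece 3:h — minimal
piece 4:h rests on {3:h}
piece 5:h rests on {4:h}
minimal pieces: {0:j, 2:m, 3:h}
ways to finish when only these pieces remain (= sum over removing one remaining piece with nothing left below it):
  1 left: {1}→1  {2}→1  {5}→1
  2 left: {0,1}→1  {1,2}→2  {1,5}→2  {2,5}→2  {4,5}→1
  3 left: {0,1,2}→3  {0,1,5}→3  {1,2,5}→6  {1,4,5}→3  {2,4,5}→3  {3,4,5}→1
  4 left: {0,1,2,5}→12  {0,1,4,5}→6  {1,2,4,5}→12  {1,3,4,5}→4  {2,3,4,5}→4
  placing 0:j first → 20 extensions
  placing 2:m first → 10 extensions
  placing 3:h first → 30 extensions
total linear extensions = 60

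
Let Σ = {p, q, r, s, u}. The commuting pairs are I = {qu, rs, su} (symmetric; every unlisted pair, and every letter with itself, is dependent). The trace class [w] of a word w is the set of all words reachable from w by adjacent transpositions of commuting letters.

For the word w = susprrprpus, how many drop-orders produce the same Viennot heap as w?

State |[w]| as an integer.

6

piece 0:s — minimal
piece 1:u — minimal
piece 2:s rests on {0:s}
piece 3:p rests on {1:u, 2:s}
piece 4:r rests on {3:p}
piece 5:r rests on {4:r}
piece 6:p rests on {5:r}
piece 7:r rests on {6:p}
piece 8:p rests on {7:r}
piece 9:u rests on {8:p}
piece 10:s rests on {8:p}
minimal pieces: {0:s, 1:u}
ways to finish when only these pieces remain (= sum over removing one remaining piece with nothing left below it):
  1 left: {9}→1  {10}→1
  2 left: {9,10}→2
  3 left: {8,9,10}→2
  4 left: {7,8,9,10}→2
  5 left: {6,7,8,9,10}→2
  6 left: {5,6,7,8,9,10}→2
  7 left: {4,5,6,7,8,9,10}→2
  8 left: {3,4,5,6,7,8,9,10}→2
  9 left: {1,3,4,5,6,7,8,9,10}→2  {2,3,4,5,6,7,8,9,10}→2
  placing 0:s first → 4 extensions
  placing 1:u first → 2 extensions
total linear extensions = 6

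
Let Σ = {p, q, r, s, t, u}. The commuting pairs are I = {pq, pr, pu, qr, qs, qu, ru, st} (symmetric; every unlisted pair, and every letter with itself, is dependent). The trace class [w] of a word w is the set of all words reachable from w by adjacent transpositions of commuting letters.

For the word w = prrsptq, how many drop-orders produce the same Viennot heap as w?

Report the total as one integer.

piece 0:p — minimal
piece 1:r — minimal
piece 2:r rests on {1:r}
piece 3:s rests on {0:p, 2:r}
piece 4:p rests on {3:s}
piece 5:t rests on {4:p}
piece 6:q rests on {5:t}
minimal pieces: {0:p, 1:r}
ways to finish when only these pieces remain (= sum over removing one remaining piece with nothing left below it):
  1 left: {6}→1
  2 left: {5,6}→1
  3 left: {4,5,6}→1
  4 left: {3,4,5,6}→1
  5 left: {0,3,4,5,6}→1  {2,3,4,5,6}→1
  placing 0:p first → 1 extensions
  placing 1:r first → 2 extensions
total linear extensions = 3

3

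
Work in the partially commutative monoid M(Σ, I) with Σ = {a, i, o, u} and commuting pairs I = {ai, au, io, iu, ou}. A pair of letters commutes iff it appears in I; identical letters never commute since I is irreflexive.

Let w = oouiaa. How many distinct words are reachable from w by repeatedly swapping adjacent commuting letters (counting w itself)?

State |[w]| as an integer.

#0=o has no predecessor
#1=o depends on [0:o]
#2=u has no predecessor
#3=i has no predecessor
#4=a depends on [1:o]
#5=a depends on [4:a]
sources: [0:o, 2:u, 3:i]
N(rest) = Σ N(rest − s) over sources s of rest; N(one piece) = 1:
  size 1 → [2]=1  [3]=1  [5]=1
  size 2 → [2,3]=2  [2,5]=2  [3,5]=2  [4,5]=1
  size 3 → [1,4,5]=1  [2,3,5]=6  [2,4,5]=3  [3,4,5]=3
  size 4 → [0,1,4,5]=1  [1,2,4,5]=4  [1,3,4,5]=4  [2,3,4,5]=12
  first=0(o) contributes 20
  first=2(u) contributes 5
  first=3(i) contributes 5
|[w]| = 30

30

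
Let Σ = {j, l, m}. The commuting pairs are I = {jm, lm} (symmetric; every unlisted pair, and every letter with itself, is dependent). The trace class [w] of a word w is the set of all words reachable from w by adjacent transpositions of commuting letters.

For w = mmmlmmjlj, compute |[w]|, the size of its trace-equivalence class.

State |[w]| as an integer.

126

#0=m has no predecessor
#1=m depends on [0:m]
#2=m depends on [1:m]
#3=l has no predecessor
#4=m depends on [2:m]
#5=m depends on [4:m]
#6=j depends on [3:l]
#7=l depends on [6:j]
#8=j depends on [7:l]
sources: [0:m, 3:l]
N(rest) = Σ N(rest − s) over sources s of rest; N(one piece) = 1:
  size 1 → [5]=1  [8]=1
  size 2 → [4,5]=1  [5,8]=2  [7,8]=1
  size 3 → [2,4,5]=1  [4,5,8]=3  [5,7,8]=3  [6,7,8]=1
  size 4 → [1,2,4,5]=1  [2,4,5,8]=4  [3,6,7,8]=1  [4,5,7,8]=6  [5,6,7,8]=4
  size 5 → [0,1,2,4,5]=1  [1,2,4,5,8]=5  [2,4,5,7,8]=10  [3,5,6,7,8]=5  [4,5,6,7,8]=10
  size 6 → [0,1,2,4,5,8]=6  [1,2,4,5,7,8]=15  [2,4,5,6,7,8]=20  [3,4,5,6,7,8]=15
  size 7 → [0,1,2,4,5,7,8]=21  [1,2,4,5,6,7,8]=35  [2,3,4,5,6,7,8]=35
  first=0(m) contributes 70
  first=3(l) contributes 56
|[w]| = 126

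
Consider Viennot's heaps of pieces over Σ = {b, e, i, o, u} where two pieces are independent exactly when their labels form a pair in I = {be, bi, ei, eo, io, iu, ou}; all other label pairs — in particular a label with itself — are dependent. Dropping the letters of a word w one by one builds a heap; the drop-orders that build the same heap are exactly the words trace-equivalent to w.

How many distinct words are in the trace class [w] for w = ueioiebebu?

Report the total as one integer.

1350

drop 0:u onto floor
drop 1:e onto {0:u}
drop 2:i onto floor
drop 3:o onto floor
drop 4:i onto {2:i}
drop 5:e onto {1:e}
drop 6:b onto {0:u, 3:o}
drop 7:e onto {5:e}
drop 8:b onto {6:b}
drop 9:u onto {7:e, 8:b}
ground layer = {0:u, 2:i, 3:o}
drop-orders for the pieces not yet dropped (sum over which currently-grounded one goes next):
  1 to go: {4} 1  {9} 1
  2 to go: {2,4} 1  {4,9} 2  {7,9} 1  {8,9} 1
  3 to go: {2,4,9} 3  {4,7,9} 3  {4,8,9} 3  {5,7,9} 1  {6,8,9} 1  {7,8,9} 2
  4 to go: {1,5,7,9} 1  {2,4,7,9} 6  {2,4,8,9} 6  {3,6,8,9} 1  {4,5,7,9} 4  {4,6,8,9} 4  {4,7,8,9} 8  {5,7,8,9} 3  {6,7,8,9} 3
  5 to go: {1,4,5,7,9} 5  {1,5,7,8,9} 4  {2,4,5,7,9} 10  {2,4,6,8,9} 10  {2,4,7,8,9} 20  {3,4,6,8,9} 5  {3,6,7,8,9} 4  {4,5,7,8,9} 15  {4,6,7,8,9} 15  {5,6,7,8,9} 6
  6 to go: {1,2,4,5,7,9} 15  {1,4,5,7,8,9} 24  {1,5,6,7,8,9} 10  {2,3,4,6,8,9} 15  {2,4,5,7,8,9} 45  {2,4,6,7,8,9} 45  {3,4,6,7,8,9} 24  {3,5,6,7,8,9} 10  {4,5,6,7,8,9} 36
  7 to go: {0,1,5,6,7,8,9} 10  {1,2,4,5,7,8,9} 84  {1,3,5,6,7,8,9} 20  {1,4,5,6,7,8,9} 70  {2,3,4,6,7,8,9} 84  {2,4,5,6,7,8,9} 126  {3,4,5,6,7,8,9} 70
  8 to go: {0,1,3,5,6,7,8,9} 30  {0,1,4,5,6,7,8,9} 80  {1,2,4,5,6,7,8,9} 280  {1,3,4,5,6,7,8,9} 160  {2,3,4,5,6,7,8,9} 280
  if 0:u drops first: 720 orders
  if 2:i drops first: 270 orders
  if 3:o drops first: 360 orders
heap linearizations: 1350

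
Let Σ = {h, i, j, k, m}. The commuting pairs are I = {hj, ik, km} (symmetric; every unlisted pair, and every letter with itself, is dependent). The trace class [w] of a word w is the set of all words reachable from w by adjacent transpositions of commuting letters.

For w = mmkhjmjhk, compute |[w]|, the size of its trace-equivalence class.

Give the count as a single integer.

12

0(m) covers ∅
1(m) covers 0:m
2(k) covers ∅
3(h) covers 1:m, 2:k
4(j) covers 1:m, 2:k
5(m) covers 3:h, 4:j
6(j) covers 5:m
7(h) covers 5:m
8(k) covers 6:j, 7:h
floor of heap: 0:m, 2:k
completions by unplaced set U, small U first (add the entries for U minus each lowest piece of U):
  |U|=1: {8}:1
  |U|=2: {6,8}:1  {7,8}:1
  |U|=3: {6,7,8}:2
  |U|=4: {5,6,7,8}:2
  |U|=5: {3,5,6,7,8}:2  {4,5,6,7,8}:2
  |U|=6: {3,4,5,6,7,8}:4
  |U|=7: {1,3,4,5,6,7,8}:4  {2,3,4,5,6,7,8}:4
  start at 0(m): 8
  start at 2(k): 4
sum over floor = 12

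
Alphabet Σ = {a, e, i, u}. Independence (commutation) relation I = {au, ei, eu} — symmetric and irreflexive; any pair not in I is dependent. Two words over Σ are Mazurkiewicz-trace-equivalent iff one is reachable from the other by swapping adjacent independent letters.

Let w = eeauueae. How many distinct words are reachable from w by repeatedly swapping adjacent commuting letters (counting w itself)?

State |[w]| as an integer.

piece 0:e — minimal
piece 1:e rests on {0:e}
piece 2:a rests on {1:e}
piece 3:u — minimal
piece 4:u rests on {3:u}
piece 5:e rests on {2:a}
piece 6:a rests on {5:e}
piece 7:e rests on {6:a}
minimal pieces: {0:e, 3:u}
ways to finish when only these pieces remain (= sum over removing one remaining piece with nothing left below it):
  1 left: {4}→1  {7}→1
  2 left: {3,4}→1  {4,7}→2  {6,7}→1
  3 left: {3,4,7}→3  {4,6,7}→3  {5,6,7}→1
  4 left: {2,5,6,7}→1  {3,4,6,7}→6  {4,5,6,7}→4
  5 left: {1,2,5,6,7}→1  {2,4,5,6,7}→5  {3,4,5,6,7}→10
  6 left: {0,1,2,5,6,7}→1  {1,2,4,5,6,7}→6  {2,3,4,5,6,7}→15
  placing 0:e first → 21 extensions
  placing 3:u first → 7 extensions
total linear extensions = 28

28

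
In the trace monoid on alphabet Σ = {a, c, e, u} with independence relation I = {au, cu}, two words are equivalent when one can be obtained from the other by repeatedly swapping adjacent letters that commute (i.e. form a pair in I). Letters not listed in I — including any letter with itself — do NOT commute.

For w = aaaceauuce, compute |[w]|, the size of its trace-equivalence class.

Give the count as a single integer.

piece 0:a — minimal
piece 1:a rests on {0:a}
piece 2:a rests on {1:a}
piece 3:c rests on {2:a}
piece 4:e rests on {3:c}
piece 5:a rests on {4:e}
piece 6:u rests on {4:e}
piece 7:u rests on {6:u}
piece 8:c rests on {5:a}
piece 9:e rests on {7:u, 8:c}
minimal pieces: {0:a}
ways to finish when only these pieces remain (= sum over removing one remaining piece with nothing left below it):
  1 left: {9}→1
  2 left: {7,9}→1  {8,9}→1
  3 left: {5,8,9}→1  {6,7,9}→1  {7,8,9}→2
  4 left: {5,7,8,9}→3  {6,7,8,9}→3
  5 left: {5,6,7,8,9}→6
  6 left: {4,5,6,7,8,9}→6
  7 left: {3,4,5,6,7,8,9}→6
  8 left: {2,3,4,5,6,7,8,9}→6
  placing 0:a first → 6 extensions

6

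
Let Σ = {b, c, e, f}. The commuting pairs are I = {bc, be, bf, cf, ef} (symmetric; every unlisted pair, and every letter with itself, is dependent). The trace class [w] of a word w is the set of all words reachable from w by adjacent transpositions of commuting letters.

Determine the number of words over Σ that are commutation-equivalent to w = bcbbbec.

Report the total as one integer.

#0=b has no predecessor
#1=c has no predecessor
#2=b depends on [0:b]
#3=b depends on [2:b]
#4=b depends on [3:b]
#5=e depends on [1:c]
#6=c depends on [5:e]
sources: [0:b, 1:c]
N(rest) = Σ N(rest − s) over sources s of rest; N(one piece) = 1:
  size 1 → [4]=1  [6]=1
  size 2 → [3,4]=1  [4,6]=2  [5,6]=1
  size 3 → [1,5,6]=1  [2,3,4]=1  [3,4,6]=3  [4,5,6]=3
  size 4 → [0,2,3,4]=1  [1,4,5,6]=4  [2,3,4,6]=4  [3,4,5,6]=6
  size 5 → [0,2,3,4,6]=5  [1,3,4,5,6]=10  [2,3,4,5,6]=10
  first=0(b) contributes 20
  first=1(c) contributes 15
|[w]| = 35

35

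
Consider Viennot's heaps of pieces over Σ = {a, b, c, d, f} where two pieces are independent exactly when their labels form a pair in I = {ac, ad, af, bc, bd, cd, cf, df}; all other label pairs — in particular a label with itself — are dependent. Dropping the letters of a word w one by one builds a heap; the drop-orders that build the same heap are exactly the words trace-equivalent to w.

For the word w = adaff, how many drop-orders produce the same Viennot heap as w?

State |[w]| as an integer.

#0=a has no predecessor
#1=d has no predecessor
#2=a depends on [0:a]
#3=f has no predecessor
#4=f depends on [3:f]
sources: [0:a, 1:d, 3:f]
N(rest) = Σ N(rest − s) over sources s of rest; N(one piece) = 1:
  size 1 → [1]=1  [2]=1  [4]=1
  size 2 → [0,2]=1  [1,2]=2  [1,4]=2  [2,4]=2  [3,4]=1
  size 3 → [0,1,2]=3  [0,2,4]=3  [1,2,4]=6  [1,3,4]=3  [2,3,4]=3
  first=0(a) contributes 12
  first=1(d) contributes 6
  first=3(f) contributes 12
|[w]| = 30

30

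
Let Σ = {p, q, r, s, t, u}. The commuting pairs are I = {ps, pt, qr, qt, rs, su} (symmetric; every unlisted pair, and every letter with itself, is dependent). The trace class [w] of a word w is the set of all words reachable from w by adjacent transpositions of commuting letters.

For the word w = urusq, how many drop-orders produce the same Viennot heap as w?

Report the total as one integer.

4

drop 0:u onto floor
drop 1:r onto {0:u}
drop 2:u onto {1:r}
drop 3:s onto floor
drop 4:q onto {2:u, 3:s}
ground layer = {0:u, 3:s}
drop-orders for the pieces not yet dropped (sum over which currently-grounded one goes next):
  1 to go: {4} 1
  2 to go: {2,4} 1  {3,4} 1
  3 to go: {1,2,4} 1  {2,3,4} 2
  if 0:u drops first: 3 orders
  if 3:s drops first: 1 orders
heap linearizations: 4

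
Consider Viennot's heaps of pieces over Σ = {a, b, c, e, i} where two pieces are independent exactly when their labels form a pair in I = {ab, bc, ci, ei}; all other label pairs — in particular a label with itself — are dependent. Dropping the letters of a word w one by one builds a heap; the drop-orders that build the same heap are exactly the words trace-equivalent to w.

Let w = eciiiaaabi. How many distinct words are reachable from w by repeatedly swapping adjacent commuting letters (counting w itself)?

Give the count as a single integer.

0(e) covers ∅
1(c) covers 0:e
2(i) covers ∅
3(i) covers 2:i
4(i) covers 3:i
5(a) covers 1:c, 4:i
6(a) covers 5:a
7(a) covers 6:a
8(b) covers 0:e, 4:i
9(i) covers 7:a, 8:b
floor of heap: 0:e, 2:i
completions by unplaced set U, small U first (add the entries for U minus each lowest piece of U):
  |U|=1: {9}:1
  |U|=2: {7,9}:1  {8,9}:1
  |U|=3: {6,7,9}:1  {7,8,9}:2
  |U|=4: {5,6,7,9}:1  {6,7,8,9}:3
  |U|=5: {1,5,6,7,9}:1  {5,6,7,8,9}:4
  |U|=6: {1,5,6,7,8,9}:5  {4,5,6,7,8,9}:4
  |U|=7: {0,1,5,6,7,8,9}:5  {1,4,5,6,7,8,9}:9  {3,4,5,6,7,8,9}:4
  |U|=8: {0,1,4,5,6,7,8,9}:14  {1,3,4,5,6,7,8,9}:13  {2,3,4,5,6,7,8,9}:4
  start at 0(e): 17
  start at 2(i): 27
sum over floor = 44

44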